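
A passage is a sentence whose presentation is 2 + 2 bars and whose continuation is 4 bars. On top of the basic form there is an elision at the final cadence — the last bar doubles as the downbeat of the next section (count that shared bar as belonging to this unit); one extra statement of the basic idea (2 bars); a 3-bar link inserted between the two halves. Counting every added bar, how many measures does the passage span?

Basic sentence: 2 + 2 + 4 = 8 bars.
8 (basic form) + 2 (extra statement) + 3 (link) = 13.
The elision shares a bar with the next section but does not change this unit's count.

13 measures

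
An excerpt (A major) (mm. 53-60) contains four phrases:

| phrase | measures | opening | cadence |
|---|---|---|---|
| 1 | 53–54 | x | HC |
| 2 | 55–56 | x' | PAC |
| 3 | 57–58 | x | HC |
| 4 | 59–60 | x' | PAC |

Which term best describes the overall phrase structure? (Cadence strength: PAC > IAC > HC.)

repeated period

The cadence pattern HC–PAC–HC–PAC is weak–strong twice, and phrases 3–4 restate phrases 1–2: a period heard twice, not a double period (which would end weakly at phrase 2).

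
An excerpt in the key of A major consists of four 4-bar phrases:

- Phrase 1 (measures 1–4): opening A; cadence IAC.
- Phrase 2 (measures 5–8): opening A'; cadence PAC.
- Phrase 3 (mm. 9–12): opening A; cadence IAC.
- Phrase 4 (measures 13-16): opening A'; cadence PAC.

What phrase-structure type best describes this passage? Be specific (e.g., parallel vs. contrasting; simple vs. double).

repeated period

The cadence pattern IAC–PAC–IAC–PAC is weak–strong twice, and phrases 3–4 restate phrases 1–2: a period heard twice, not a double period (which would end weakly at phrase 2).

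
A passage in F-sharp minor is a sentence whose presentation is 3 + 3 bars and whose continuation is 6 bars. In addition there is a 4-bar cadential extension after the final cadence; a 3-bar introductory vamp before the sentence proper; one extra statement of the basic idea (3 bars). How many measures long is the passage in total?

22 measures

Basic sentence: 3 + 3 + 6 = 12 bars.
12 (basic form) + 4 (cadential extension) + 3 (introduction) + 3 (extra statement) = 22.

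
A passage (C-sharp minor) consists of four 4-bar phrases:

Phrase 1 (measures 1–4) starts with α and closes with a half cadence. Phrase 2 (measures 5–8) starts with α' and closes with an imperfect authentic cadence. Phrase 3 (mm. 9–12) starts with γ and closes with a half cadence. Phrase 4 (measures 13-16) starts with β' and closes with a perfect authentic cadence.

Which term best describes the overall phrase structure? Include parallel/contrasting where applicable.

Four phrases in two halves: the first half (mm. 1-8) ends with an imperfect authentic cadence, the second (mm. 9–16) with a perfect authentic cadence — a large antecedent–consequent pair, i.e. a double period.
Phrase 3 begins with different material from phrase 1, making it contrasting.

contrasting double period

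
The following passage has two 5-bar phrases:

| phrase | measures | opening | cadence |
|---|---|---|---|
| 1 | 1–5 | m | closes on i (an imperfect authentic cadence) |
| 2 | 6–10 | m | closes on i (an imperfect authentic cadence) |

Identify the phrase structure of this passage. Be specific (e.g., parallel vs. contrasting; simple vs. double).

repeated phrase

Both phrases have the same opening (m) and the same cadence (imperfect authentic cadence): the second is a restatement, not a consequent, so this is a repeated phrase rather than a period.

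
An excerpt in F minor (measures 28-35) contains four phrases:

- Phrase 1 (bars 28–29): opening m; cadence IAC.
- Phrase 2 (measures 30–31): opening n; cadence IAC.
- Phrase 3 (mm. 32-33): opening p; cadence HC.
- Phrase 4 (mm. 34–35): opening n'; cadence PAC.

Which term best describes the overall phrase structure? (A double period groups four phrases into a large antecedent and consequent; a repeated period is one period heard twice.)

Four phrases in two halves: the first half (mm. 28-31) ends with an imperfect authentic cadence, the second (mm. 32–35) with a perfect authentic cadence — a large antecedent–consequent pair, i.e. a double period.
Phrase 3 begins with different material from phrase 1, making it contrasting.

contrasting double period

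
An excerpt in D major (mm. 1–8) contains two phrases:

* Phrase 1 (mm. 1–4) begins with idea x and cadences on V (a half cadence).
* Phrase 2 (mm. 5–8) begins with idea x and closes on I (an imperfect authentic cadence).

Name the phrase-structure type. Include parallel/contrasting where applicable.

parallel period

Phrase 1 ends with a half cadence (weaker) and phrase 2 with an imperfect authentic cadence (stronger): antecedent + consequent = a period.
The two phrases open with the same material (x / x), so the period is parallel.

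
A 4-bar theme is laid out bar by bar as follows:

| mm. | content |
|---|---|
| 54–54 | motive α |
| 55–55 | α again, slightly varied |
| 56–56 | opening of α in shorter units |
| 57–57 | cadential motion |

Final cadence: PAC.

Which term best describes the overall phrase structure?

sentence

Basic idea (m. 54) + its repetition (m. 55) form the presentation; fragmentation and cadence (measures 56–57) form the continuation — the 4-bar whole is a sentence.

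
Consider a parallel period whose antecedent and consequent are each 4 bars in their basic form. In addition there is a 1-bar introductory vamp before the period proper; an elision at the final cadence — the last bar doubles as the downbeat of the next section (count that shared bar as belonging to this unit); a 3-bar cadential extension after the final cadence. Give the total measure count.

Basic parallel period: 4 + 4 = 8 bars.
8 (basic form) + 1 (introduction) + 3 (cadential extension) = 12.
The elision shares a bar with the next section but does not change this unit's count.

12 measures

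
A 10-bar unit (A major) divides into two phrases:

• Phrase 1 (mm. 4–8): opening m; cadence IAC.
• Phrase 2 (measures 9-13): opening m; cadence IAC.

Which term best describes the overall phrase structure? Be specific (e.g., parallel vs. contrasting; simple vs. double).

repeated phrase

Both phrases have the same opening (m) and the same cadence (imperfect authentic cadence): the second is a restatement, not a consequent, so this is a repeated phrase rather than a period.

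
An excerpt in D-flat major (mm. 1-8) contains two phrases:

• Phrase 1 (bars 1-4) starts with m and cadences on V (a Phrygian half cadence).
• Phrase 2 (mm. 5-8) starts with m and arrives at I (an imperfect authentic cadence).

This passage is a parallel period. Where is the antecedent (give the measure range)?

The antecedent is the phrase ending with the weaker cadence (Phrygian half cadence, phrase 1) and the consequent the one ending more conclusively (imperfect authentic cadence, phrase 2); the antecedent is measures 1-4.

measures 1–4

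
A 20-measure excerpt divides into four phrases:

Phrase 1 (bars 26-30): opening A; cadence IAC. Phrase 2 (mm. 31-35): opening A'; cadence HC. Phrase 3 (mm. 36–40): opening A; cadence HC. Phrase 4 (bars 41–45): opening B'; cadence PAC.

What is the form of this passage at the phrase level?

parallel double period

Four phrases in two halves: the first half (bars 26–35) ends with a half cadence, the second (bars 36-45) with a perfect authentic cadence — a large antecedent–consequent pair, i.e. a double period.
Phrase 3 begins with the same material as phrase 1, making it parallel.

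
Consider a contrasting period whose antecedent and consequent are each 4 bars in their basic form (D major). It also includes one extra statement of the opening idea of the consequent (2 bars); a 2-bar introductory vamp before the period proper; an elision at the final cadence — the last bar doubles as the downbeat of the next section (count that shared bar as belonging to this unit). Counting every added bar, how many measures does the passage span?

Basic contrasting period: 4 + 4 = 8 bars.
8 (basic form) + 2 (extra statement) + 2 (introduction) = 12.
The elision shares a bar with the next section but does not change this unit's count.

12 measures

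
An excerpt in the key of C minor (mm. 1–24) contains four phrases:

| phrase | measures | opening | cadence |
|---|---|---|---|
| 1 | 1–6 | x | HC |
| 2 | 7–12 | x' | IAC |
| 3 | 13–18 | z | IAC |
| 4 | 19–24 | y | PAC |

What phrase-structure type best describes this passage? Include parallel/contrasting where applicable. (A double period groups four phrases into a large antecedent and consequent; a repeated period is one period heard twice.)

contrasting double period

Four phrases in two halves: the first half (bars 1–12) ends with an imperfect authentic cadence, the second (mm. 13-24) with a perfect authentic cadence — a large antecedent–consequent pair, i.e. a double period.
Phrase 3 begins with different material from phrase 1, making it contrasting.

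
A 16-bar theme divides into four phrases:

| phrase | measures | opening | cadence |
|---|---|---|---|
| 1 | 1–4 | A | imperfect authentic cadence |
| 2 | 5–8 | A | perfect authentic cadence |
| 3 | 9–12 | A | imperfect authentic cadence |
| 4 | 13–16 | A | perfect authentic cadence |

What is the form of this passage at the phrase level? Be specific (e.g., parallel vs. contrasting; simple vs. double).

The cadence pattern IAC–PAC–IAC–PAC is weak–strong twice, and phrases 3–4 restate phrases 1–2: a period heard twice, not a double period (which would end weakly at phrase 2).

repeated period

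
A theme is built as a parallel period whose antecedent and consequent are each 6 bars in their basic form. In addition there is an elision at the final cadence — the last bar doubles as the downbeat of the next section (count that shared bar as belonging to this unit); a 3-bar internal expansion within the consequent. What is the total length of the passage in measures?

Basic parallel period: 6 + 6 = 12 bars.
12 (basic form) + 3 (internal expansion) = 15.
The elision shares a bar with the next section but does not change this unit's count.

15 measures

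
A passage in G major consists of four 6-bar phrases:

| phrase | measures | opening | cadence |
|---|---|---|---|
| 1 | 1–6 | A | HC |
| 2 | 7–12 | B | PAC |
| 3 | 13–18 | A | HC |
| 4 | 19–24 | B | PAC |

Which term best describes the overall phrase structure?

The cadence pattern HC–PAC–HC–PAC is weak–strong twice, and phrases 3–4 restate phrases 1–2: a period heard twice, not a double period (which would end weakly at phrase 2).

repeated period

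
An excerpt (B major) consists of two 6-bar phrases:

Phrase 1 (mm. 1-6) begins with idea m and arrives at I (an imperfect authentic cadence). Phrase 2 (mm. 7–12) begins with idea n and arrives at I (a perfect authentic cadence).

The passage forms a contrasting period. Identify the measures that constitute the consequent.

The antecedent is the phrase ending with the weaker cadence (imperfect authentic cadence, phrase 1) and the consequent the one ending more conclusively (perfect authentic cadence, phrase 2); the consequent is mm. 7–12.

measures 7–12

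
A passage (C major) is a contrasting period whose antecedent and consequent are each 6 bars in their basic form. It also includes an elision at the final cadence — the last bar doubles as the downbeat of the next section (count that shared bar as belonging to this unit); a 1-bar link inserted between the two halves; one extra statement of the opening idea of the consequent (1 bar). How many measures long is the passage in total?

14 measures

Basic contrasting period: 6 + 6 = 12 bars.
12 (basic form) + 1 (link) + 1 (extra statement) = 14.
The elision shares a bar with the next section but does not change this unit's count.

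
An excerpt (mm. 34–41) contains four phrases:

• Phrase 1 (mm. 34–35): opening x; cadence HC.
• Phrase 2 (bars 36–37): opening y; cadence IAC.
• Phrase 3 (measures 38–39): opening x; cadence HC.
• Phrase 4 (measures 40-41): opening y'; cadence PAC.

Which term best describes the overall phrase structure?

parallel double period

Four phrases in two halves: the first half (bars 34-37) ends with an imperfect authentic cadence, the second (bars 38–41) with a perfect authentic cadence — a large antecedent–consequent pair, i.e. a double period.
Phrase 3 begins with the same material as phrase 1, making it parallel.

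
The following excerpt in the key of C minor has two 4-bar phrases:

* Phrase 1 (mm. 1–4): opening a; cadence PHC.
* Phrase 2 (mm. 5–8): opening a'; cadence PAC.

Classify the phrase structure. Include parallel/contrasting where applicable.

Phrase 1 ends with a Phrygian half cadence (weaker) and phrase 2 with a perfect authentic cadence (stronger): antecedent + consequent = a period.
The two phrases open with the same material (a / a'), so the period is parallel.

parallel period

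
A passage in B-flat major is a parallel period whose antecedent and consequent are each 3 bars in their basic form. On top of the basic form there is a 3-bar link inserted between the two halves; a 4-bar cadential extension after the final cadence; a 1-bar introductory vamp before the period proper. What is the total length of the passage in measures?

Basic parallel period: 3 + 3 = 6 bars.
6 (basic form) + 3 (link) + 4 (cadential extension) + 1 (introduction) = 14.

14 measures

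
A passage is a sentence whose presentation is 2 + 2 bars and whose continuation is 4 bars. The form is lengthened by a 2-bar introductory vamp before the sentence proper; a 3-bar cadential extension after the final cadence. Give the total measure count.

Basic sentence: 2 + 2 + 4 = 8 bars.
8 (basic form) + 2 (introduction) + 3 (cadential extension) = 13.

13 measures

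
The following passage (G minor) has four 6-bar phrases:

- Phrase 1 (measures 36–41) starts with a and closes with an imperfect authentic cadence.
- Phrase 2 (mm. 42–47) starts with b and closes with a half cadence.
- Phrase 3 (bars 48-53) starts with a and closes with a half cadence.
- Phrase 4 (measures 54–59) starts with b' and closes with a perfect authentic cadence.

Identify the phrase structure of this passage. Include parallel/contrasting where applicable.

parallel double period

Four phrases in two halves: the first half (mm. 36–47) ends with a half cadence, the second (measures 48-59) with a perfect authentic cadence — a large antecedent–consequent pair, i.e. a double period.
Phrase 3 begins with the same material as phrase 1, making it parallel.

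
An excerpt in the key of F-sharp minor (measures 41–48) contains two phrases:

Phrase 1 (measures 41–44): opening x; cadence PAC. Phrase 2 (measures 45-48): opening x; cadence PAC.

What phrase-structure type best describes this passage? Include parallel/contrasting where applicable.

Both phrases have the same opening (x) and the same cadence (perfect authentic cadence): the second is a restatement, not a consequent, so this is a repeated phrase rather than a period.

repeated phrase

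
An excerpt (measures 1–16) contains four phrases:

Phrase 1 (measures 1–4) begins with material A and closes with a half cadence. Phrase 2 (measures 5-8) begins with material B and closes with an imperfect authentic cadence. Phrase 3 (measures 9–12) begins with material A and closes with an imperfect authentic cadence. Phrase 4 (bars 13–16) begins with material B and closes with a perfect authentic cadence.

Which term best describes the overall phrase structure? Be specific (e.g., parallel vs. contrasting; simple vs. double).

Four phrases in two halves: the first half (measures 1–8) ends with an imperfect authentic cadence, the second (measures 9–16) with a perfect authentic cadence — a large antecedent–consequent pair, i.e. a double period.
Phrase 3 begins with the same material as phrase 1, making it parallel.

parallel double period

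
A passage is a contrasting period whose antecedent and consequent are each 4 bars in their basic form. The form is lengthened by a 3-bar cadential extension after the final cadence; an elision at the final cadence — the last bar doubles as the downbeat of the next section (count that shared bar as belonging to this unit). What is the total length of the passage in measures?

Basic contrasting period: 4 + 4 = 8 bars.
8 (basic form) + 3 (cadential extension) = 11.
The elision shares a bar with the next section but does not change this unit's count.

11 measures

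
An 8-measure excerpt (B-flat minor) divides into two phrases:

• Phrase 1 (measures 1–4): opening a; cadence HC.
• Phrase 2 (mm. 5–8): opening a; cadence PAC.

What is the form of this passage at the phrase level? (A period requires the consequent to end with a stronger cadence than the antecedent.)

Phrase 1 ends with a half cadence (weaker) and phrase 2 with a perfect authentic cadence (stronger): antecedent + consequent = a period.
The two phrases open with the same material (a / a), so the period is parallel.

parallel period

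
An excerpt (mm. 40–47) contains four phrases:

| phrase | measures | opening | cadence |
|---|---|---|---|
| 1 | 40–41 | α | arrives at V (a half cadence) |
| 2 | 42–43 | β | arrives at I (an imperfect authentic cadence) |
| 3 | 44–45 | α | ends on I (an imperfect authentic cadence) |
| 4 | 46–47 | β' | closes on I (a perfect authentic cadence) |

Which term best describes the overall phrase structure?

Four phrases in two halves: the first half (mm. 40–43) ends with an imperfect authentic cadence, the second (mm. 44–47) with a perfect authentic cadence — a large antecedent–consequent pair, i.e. a double period.
Phrase 3 begins with the same material as phrase 1, making it parallel.

parallel double period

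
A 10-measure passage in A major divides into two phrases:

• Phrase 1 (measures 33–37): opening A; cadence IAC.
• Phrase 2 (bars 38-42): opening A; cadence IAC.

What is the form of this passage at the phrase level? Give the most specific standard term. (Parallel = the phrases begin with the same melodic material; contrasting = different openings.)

repeated phrase

Both phrases have the same opening (A) and the same cadence (imperfect authentic cadence): the second is a restatement, not a consequent, so this is a repeated phrase rather than a period.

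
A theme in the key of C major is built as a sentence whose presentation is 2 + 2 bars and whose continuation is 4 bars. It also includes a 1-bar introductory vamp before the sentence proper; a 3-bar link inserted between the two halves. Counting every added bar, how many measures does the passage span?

12 measures

Basic sentence: 2 + 2 + 4 = 8 bars.
8 (basic form) + 1 (introduction) + 3 (link) = 12.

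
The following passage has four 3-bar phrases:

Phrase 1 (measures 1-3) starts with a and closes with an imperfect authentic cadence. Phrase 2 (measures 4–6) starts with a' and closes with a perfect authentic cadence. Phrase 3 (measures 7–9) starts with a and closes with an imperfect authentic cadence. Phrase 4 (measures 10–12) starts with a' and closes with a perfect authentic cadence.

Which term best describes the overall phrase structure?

The cadence pattern IAC–PAC–IAC–PAC is weak–strong twice, and phrases 3–4 restate phrases 1–2: a period heard twice, not a double period (which would end weakly at phrase 2).

repeated period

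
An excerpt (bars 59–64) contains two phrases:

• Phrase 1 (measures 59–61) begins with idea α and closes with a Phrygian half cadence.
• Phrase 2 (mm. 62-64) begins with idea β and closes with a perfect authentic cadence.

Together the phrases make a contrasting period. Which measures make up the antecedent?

The phrase ending with the weaker cadence (Phrygian half cadence) is the antecedent; the one ending more conclusively (perfect authentic cadence) is the consequent. The antecedent is measures 59–61.

measures 59–61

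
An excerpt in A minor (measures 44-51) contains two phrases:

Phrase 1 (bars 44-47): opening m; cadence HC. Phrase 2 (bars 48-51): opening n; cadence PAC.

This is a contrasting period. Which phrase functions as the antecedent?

The phrase ending with the weaker cadence (half cadence) is the antecedent; the one ending more conclusively (perfect authentic cadence) is the consequent. The antecedent is phrase 1.

phrase 1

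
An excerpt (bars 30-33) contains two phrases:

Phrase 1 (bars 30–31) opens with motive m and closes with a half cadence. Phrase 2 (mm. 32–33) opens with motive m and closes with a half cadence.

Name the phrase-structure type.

repeated phrase

Both phrases have the same opening (m) and the same cadence (half cadence): the second is a restatement, not a consequent, so this is a repeated phrase rather than a period.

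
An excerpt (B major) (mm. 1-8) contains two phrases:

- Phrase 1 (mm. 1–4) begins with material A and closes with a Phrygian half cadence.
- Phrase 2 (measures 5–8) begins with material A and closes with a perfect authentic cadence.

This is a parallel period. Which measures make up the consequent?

The phrase ending with the weaker cadence (Phrygian half cadence) is the antecedent; the one ending more conclusively (perfect authentic cadence) is the consequent. The consequent is measures 5–8.

measures 5–8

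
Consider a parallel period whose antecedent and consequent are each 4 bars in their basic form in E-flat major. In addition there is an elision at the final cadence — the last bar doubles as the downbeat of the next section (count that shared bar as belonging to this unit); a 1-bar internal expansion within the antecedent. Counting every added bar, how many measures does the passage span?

Basic parallel period: 4 + 4 = 8 bars.
8 (basic form) + 1 (internal expansion) = 9.
The elision shares a bar with the next section but does not change this unit's count.

9 measures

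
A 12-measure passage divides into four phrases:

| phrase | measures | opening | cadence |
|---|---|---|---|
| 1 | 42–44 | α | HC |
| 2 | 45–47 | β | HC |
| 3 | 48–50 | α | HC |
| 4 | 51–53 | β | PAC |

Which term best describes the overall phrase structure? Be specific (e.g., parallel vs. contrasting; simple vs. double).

parallel double period

Four phrases in two halves: the first half (mm. 42-47) ends with a half cadence, the second (mm. 48–53) with a perfect authentic cadence — a large antecedent–consequent pair, i.e. a double period.
Phrase 3 begins with the same material as phrase 1, making it parallel.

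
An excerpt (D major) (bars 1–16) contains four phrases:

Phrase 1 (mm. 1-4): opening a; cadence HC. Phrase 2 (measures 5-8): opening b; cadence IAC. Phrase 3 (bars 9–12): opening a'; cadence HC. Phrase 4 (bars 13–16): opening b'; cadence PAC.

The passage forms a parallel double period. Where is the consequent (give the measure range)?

In a double period the four phrases pair into a large antecedent (phrases 1–2, ending imperfect authentic cadence) and a large consequent (phrases 3–4, ending perfect authentic cadence). The consequent spans mm. 9–16.

measures 9–16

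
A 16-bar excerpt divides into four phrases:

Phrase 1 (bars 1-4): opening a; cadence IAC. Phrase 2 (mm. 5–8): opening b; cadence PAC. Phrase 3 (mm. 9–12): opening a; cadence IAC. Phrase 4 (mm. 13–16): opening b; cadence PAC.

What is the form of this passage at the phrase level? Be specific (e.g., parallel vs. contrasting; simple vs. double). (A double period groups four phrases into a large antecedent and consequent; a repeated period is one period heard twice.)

repeated period

The cadence pattern IAC–PAC–IAC–PAC is weak–strong twice, and phrases 3–4 restate phrases 1–2: a period heard twice, not a double period (which would end weakly at phrase 2).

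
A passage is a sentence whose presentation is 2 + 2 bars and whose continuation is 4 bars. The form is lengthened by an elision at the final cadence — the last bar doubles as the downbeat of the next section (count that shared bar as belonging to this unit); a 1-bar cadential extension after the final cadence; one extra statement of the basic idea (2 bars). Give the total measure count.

11 measures

Basic sentence: 2 + 2 + 4 = 8 bars.
8 (basic form) + 1 (cadential extension) + 2 (extra statement) = 11.
The elision shares a bar with the next section but does not change this unit's count.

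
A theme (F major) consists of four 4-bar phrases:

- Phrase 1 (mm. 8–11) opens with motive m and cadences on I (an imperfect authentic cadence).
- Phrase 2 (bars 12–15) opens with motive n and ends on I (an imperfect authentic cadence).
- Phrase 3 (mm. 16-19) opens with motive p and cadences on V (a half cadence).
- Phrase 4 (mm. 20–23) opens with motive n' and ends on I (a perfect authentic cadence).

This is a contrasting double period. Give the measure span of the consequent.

measures 16–23

In a double period the first pair of phrases (ending imperfect authentic cadence) is the large antecedent and the second pair (ending perfect authentic cadence) is the large consequent; the consequent is measures 16–23.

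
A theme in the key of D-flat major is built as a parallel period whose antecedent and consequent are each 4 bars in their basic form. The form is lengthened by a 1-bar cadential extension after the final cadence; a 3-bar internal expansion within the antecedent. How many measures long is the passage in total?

12 measures

Basic parallel period: 4 + 4 = 8 bars.
8 (basic form) + 1 (cadential extension) + 3 (internal expansion) = 12.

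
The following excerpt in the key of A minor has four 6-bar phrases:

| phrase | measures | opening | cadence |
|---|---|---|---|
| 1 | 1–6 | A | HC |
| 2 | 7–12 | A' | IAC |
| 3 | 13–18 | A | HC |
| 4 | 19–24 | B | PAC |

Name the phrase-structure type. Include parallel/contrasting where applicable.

Four phrases in two halves: the first half (measures 1–12) ends with an imperfect authentic cadence, the second (mm. 13–24) with a perfect authentic cadence — a large antecedent–consequent pair, i.e. a double period.
Phrase 3 begins with the same material as phrase 1, making it parallel.

parallel double period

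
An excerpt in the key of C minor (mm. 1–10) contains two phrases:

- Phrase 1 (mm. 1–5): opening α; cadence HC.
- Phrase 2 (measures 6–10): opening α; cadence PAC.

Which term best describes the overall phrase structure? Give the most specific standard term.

Phrase 1 ends with a half cadence (weaker) and phrase 2 with a perfect authentic cadence (stronger): antecedent + consequent = a period.
The two phrases open with the same material (α / α), so the period is parallel.

parallel period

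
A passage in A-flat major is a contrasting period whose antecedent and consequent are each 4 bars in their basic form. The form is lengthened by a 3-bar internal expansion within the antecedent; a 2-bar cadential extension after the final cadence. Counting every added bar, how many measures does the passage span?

Basic contrasting period: 4 + 4 = 8 bars.
8 (basic form) + 3 (internal expansion) + 2 (cadential extension) = 13.

13 measures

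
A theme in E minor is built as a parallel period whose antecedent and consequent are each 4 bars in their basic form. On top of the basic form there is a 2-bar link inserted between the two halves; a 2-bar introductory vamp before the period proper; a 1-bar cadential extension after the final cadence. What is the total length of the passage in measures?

Basic parallel period: 4 + 4 = 8 bars.
8 (basic form) + 2 (link) + 2 (introduction) + 1 (cadential extension) = 13.

13 measures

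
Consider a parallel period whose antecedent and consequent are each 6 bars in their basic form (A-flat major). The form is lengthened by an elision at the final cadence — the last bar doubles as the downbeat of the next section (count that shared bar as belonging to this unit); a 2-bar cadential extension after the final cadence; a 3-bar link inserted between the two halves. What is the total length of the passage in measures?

17 measures

Basic parallel period: 6 + 6 = 12 bars.
12 (basic form) + 2 (cadential extension) + 3 (link) = 17.
The elision shares a bar with the next section but does not change this unit's count.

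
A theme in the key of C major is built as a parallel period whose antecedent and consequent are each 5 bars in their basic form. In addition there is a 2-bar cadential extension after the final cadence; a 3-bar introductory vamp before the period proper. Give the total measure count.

Basic parallel period: 5 + 5 = 10 bars.
10 (basic form) + 2 (cadential extension) + 3 (introduction) = 15.

15 measures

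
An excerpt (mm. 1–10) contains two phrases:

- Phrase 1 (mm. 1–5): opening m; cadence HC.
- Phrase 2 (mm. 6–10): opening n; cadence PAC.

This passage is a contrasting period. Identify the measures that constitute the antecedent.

measures 1–5

The antecedent is the phrase ending with the weaker cadence (half cadence, phrase 1) and the consequent the one ending more conclusively (perfect authentic cadence, phrase 2); the antecedent is bars 1-5.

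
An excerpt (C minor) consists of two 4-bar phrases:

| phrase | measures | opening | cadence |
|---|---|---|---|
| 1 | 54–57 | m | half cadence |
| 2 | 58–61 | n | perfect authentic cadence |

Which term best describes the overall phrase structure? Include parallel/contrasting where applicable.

contrasting period

Phrase 1 ends with a half cadence (weaker) and phrase 2 with a perfect authentic cadence (stronger): antecedent + consequent = a period.
The two phrases open with different material (m / n), so the period is contrasting.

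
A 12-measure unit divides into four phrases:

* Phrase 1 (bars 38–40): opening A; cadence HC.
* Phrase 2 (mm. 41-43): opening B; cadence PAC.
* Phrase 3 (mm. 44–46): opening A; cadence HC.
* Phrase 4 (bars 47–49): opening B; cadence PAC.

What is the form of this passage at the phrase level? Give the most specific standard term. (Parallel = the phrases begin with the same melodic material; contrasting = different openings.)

repeated period

The cadence pattern HC–PAC–HC–PAC is weak–strong twice, and phrases 3–4 restate phrases 1–2: a period heard twice, not a double period (which would end weakly at phrase 2).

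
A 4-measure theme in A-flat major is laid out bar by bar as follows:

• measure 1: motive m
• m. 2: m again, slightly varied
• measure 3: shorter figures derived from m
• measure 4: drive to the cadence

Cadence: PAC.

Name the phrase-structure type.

Basic idea (m. 1) + its repetition (m. 2) form the presentation; fragmentation and cadence (mm. 3–4) form the continuation — the 4-bar whole is a sentence.

sentence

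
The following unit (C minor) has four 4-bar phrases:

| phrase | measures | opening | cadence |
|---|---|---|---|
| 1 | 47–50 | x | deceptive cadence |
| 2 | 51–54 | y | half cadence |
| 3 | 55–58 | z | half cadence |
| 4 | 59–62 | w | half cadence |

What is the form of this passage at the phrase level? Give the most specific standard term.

Phrase 4 ends with a half cadence, no stronger than phrase 2's half cadence, so the four phrases do not form a double period; nor do phrases 3–4 duplicate 1–2, so it is not a repeated period. With no phrase reaching a conclusive cadence, the passage is a phrase group.

phrase group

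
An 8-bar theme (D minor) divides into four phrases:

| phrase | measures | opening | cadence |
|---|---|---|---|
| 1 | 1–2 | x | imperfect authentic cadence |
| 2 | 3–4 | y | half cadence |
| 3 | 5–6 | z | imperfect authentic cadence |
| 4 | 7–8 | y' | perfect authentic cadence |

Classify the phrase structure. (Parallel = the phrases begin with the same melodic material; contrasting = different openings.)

Four phrases in two halves: the first half (mm. 1–4) ends with a half cadence, the second (mm. 5–8) with a perfect authentic cadence — a large antecedent–consequent pair, i.e. a double period.
Phrase 3 begins with different material from phrase 1, making it contrasting.

contrasting double period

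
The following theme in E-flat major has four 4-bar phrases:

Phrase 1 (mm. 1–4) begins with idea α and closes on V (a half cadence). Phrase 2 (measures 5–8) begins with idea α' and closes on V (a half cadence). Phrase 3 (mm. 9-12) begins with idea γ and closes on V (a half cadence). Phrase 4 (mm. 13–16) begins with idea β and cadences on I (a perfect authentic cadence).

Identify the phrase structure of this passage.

contrasting double period

Four phrases in two halves: the first half (measures 1–8) ends with a half cadence, the second (mm. 9–16) with a perfect authentic cadence — a large antecedent–consequent pair, i.e. a double period.
Phrase 3 begins with different material from phrase 1, making it contrasting.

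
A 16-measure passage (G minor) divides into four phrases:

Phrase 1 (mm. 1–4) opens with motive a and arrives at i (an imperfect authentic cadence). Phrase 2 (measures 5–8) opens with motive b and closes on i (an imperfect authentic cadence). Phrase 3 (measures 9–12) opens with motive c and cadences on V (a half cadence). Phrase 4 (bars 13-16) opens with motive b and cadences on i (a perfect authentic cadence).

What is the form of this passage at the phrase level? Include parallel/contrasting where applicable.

contrasting double period

Four phrases in two halves: the first half (measures 1–8) ends with an imperfect authentic cadence, the second (mm. 9–16) with a perfect authentic cadence — a large antecedent–consequent pair, i.e. a double period.
Phrase 3 begins with different material from phrase 1, making it contrasting.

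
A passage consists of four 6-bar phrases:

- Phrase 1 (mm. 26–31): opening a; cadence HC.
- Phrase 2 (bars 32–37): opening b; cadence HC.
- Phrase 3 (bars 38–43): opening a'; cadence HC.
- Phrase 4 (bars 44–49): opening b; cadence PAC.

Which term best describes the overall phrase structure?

parallel double period

Four phrases in two halves: the first half (bars 26–37) ends with a half cadence, the second (mm. 38-49) with a perfect authentic cadence — a large antecedent–consequent pair, i.e. a double period.
Phrase 3 begins with the same material as phrase 1, making it parallel.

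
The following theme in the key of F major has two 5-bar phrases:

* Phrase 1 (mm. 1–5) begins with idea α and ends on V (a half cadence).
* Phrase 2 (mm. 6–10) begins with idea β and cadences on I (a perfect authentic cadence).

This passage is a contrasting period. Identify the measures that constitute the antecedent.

The antecedent is the phrase ending with the weaker cadence (half cadence, phrase 1) and the consequent the one ending more conclusively (perfect authentic cadence, phrase 2); the antecedent is bars 1–5.

measures 1–5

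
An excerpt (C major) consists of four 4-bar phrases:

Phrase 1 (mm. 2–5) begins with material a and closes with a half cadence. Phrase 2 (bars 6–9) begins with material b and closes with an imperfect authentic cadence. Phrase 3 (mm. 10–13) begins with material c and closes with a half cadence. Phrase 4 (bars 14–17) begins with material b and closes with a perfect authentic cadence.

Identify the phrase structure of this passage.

Four phrases in two halves: the first half (mm. 2–9) ends with an imperfect authentic cadence, the second (measures 10–17) with a perfect authentic cadence — a large antecedent–consequent pair, i.e. a double period.
Phrase 3 begins with different material from phrase 1, making it contrasting.

contrasting double period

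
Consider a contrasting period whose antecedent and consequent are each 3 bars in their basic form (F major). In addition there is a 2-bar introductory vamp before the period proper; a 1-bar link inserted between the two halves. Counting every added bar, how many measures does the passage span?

9 measures

Basic contrasting period: 3 + 3 = 6 bars.
6 (basic form) + 2 (introduction) + 1 (link) = 9.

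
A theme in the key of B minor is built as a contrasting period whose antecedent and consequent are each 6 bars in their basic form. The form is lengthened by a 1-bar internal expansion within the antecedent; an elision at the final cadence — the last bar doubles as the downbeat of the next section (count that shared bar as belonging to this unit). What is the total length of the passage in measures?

Basic contrasting period: 6 + 6 = 12 bars.
12 (basic form) + 1 (internal expansion) = 13.
The elision shares a bar with the next section but does not change this unit's count.

13 measures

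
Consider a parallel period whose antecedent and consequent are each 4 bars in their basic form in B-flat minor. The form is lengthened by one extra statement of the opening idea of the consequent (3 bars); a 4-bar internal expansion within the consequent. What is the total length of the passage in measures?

Basic parallel period: 4 + 4 = 8 bars.
8 (basic form) + 3 (extra statement) + 4 (internal expansion) = 15.

15 measures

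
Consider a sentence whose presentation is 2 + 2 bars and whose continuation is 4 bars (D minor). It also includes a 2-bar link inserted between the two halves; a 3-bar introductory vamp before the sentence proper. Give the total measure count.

13 measures

Basic sentence: 2 + 2 + 4 = 8 bars.
8 (basic form) + 2 (link) + 3 (introduction) = 13.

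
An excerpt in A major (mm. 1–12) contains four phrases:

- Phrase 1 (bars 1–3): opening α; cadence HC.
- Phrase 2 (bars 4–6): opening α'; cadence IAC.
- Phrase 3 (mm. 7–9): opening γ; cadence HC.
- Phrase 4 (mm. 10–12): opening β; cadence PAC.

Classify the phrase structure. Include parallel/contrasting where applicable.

Four phrases in two halves: the first half (mm. 1-6) ends with an imperfect authentic cadence, the second (mm. 7–12) with a perfect authentic cadence — a large antecedent–consequent pair, i.e. a double period.
Phrase 3 begins with different material from phrase 1, making it contrasting.

contrasting double period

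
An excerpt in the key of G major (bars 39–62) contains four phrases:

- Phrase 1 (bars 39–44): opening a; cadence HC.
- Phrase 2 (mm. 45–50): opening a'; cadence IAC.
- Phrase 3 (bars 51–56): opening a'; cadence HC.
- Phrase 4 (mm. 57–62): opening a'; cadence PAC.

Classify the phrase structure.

parallel double period

Four phrases in two halves: the first half (bars 39–50) ends with an imperfect authentic cadence, the second (mm. 51–62) with a perfect authentic cadence — a large antecedent–consequent pair, i.e. a double period.
Phrase 3 begins with the same material as phrase 1, making it parallel.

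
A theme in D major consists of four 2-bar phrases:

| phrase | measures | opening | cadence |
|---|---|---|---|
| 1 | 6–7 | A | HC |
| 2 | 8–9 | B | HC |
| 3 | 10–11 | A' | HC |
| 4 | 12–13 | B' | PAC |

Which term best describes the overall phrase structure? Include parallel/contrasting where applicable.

Four phrases in two halves: the first half (mm. 6–9) ends with a half cadence, the second (bars 10–13) with a perfect authentic cadence — a large antecedent–consequent pair, i.e. a double period.
Phrase 3 begins with the same material as phrase 1, making it parallel.

parallel double period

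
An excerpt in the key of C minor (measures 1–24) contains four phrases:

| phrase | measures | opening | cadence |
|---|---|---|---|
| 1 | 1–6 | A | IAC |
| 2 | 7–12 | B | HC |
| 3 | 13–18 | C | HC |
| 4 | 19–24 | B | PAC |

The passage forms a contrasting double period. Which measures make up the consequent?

measures 13–24

In a double period the first pair of phrases (ending half cadence) is the large antecedent and the second pair (ending perfect authentic cadence) is the large consequent; the consequent is measures 13–24.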